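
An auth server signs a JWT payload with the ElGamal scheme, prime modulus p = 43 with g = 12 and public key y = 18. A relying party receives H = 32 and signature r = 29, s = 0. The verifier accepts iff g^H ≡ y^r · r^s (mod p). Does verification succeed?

fails

Left side g^H mod p:
12^2 = 144 ≡ 15
12^4 ≡ 15^2 = 225 ≡ 10
12^8 ≡ 10^2 = 100 ≡ 14
12^16 ≡ 14^2 = 196 ≡ 24
12^32 ≡ 24^2 = 576 ≡ 17
Right side y^r · r^s mod p:
18^2 = 324 ≡ 23
18^4 ≡ 23^2 = 529 ≡ 13
18^8 ≡ 13^2 = 169 ≡ 40
18^16 ≡ 40^2 = 1600 ≡ 9
29 = 16 + 8 + 4 + 1, so 18^29 ≡ 9·40·13·18 ≡ 3 (mod 43)
29^0 mod 43 = 1
3·1 = 3 ≡ 3 (mod 43)
17 ≠ 3, so verification fails.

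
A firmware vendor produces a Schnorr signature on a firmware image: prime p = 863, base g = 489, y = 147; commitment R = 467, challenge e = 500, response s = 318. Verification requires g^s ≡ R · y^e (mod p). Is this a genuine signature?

genuine

g^s mod p:
489^2 = 239121 ≡ 70
489^4 ≡ 70^2 = 4900 ≡ 585
489^8 ≡ 585^2 = 342225 ≡ 477
489^16 ≡ 477^2 = 227529 ≡ 560
489^32 ≡ 560^2 = 313600 ≡ 331
489^64 ≡ 331^2 = 109561 ≡ 823
489^128 ≡ 823^2 = 677329 ≡ 737
489^256 ≡ 737^2 = 543169 ≡ 342
318 = 256 + 32 + 16 + 8 + 4 + 2, so 489^318 ≡ 342·331·560·477·585·70 ≡ 421 (mod 863)
R · y^e mod p:
147^2 = 21609 ≡ 34
147^4 ≡ 34^2 = 1156 ≡ 293
147^8 ≡ 293^2 = 85849 ≡ 412
147^16 ≡ 412^2 = 169744 ≡ 596
147^32 ≡ 596^2 = 355216 ≡ 523
147^64 ≡ 523^2 = 273529 ≡ 821
147^128 ≡ 821^2 = 674041 ≡ 38
147^256 ≡ 38^2 = 1444 ≡ 581
500 = 256 + 128 + 64 + 32 + 16 + 4, so 147^500 ≡ 581·38·821·523·596·293 ≡ 729 (mod 863)
467·729 = 340443 ≡ 421 (mod 863)
421 ≡ 421 (mod 863); signature holds.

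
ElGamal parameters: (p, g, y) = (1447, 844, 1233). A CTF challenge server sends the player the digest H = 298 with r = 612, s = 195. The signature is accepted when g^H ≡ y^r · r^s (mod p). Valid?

no

Left side g^H mod p:
844^2 = 712336 ≡ 412
844^4 ≡ 412^2 = 169744 ≡ 445
844^8 ≡ 445^2 = 198025 ≡ 1233
844^16 ≡ 1233^2 = 1520289 ≡ 939
844^32 ≡ 939^2 = 881721 ≡ 498
844^64 ≡ 498^2 = 248004 ≡ 567
844^128 ≡ 567^2 = 321489 ≡ 255
844^256 ≡ 255^2 = 65025 ≡ 1357
298 = 256 + 32 + 8 + 2, so 844^298 ≡ 1357·498·1233·412 ≡ 769 (mod 1447)
Right side y^r · r^s mod p:
1233^2 = 1520289 ≡ 939
1233^4 ≡ 939^2 = 881721 ≡ 498
1233^8 ≡ 498^2 = 248004 ≡ 567
1233^16 ≡ 567^2 = 321489 ≡ 255
1233^32 ≡ 255^2 = 65025 ≡ 1357
1233^64 ≡ 1357^2 = 1841449 ≡ 865
1233^128 ≡ 865^2 = 748225 ≡ 126
1233^256 ≡ 126^2 = 15876 ≡ 1406
1233^512 ≡ 1406^2 = 1976836 ≡ 234
612 = 512 + 64 + 32 + 4, so 1233^612 ≡ 234·865·1357·498 ≡ 945 (mod 1447)
612^2 = 374544 ≡ 1218
612^4 ≡ 1218^2 = 1483524 ≡ 349
612^8 ≡ 349^2 = 121801 ≡ 253
612^16 ≡ 253^2 = 64009 ≡ 341
612^32 ≡ 341^2 = 116281 ≡ 521
612^64 ≡ 521^2 = 271441 ≡ 852
612^128 ≡ 852^2 = 725904 ≡ 957
195 = 128 + 64 + 2 + 1, so 612^195 ≡ 957·852·1218·612 ≡ 739 (mod 1447)
945·739 = 698355 ≡ 901 (mod 1447)
769 ≠ 901, so verification fails.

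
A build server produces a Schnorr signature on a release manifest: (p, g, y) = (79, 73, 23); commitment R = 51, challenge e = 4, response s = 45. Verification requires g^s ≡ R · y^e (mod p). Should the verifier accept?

g^s mod p:
73^2 = 5329 ≡ 36
73^4 ≡ 36^2 = 1296 ≡ 32
73^8 ≡ 32^2 = 1024 ≡ 76
73^16 ≡ 76^2 = 5776 ≡ 9
73^32 ≡ 9^2 = 81 ≡ 2
45 = 32 + 8 + 4 + 1, so 73^45 ≡ 2·76·32·73 ≡ 46 (mod 79)
R · y^e mod p:
23^2 = 529 ≡ 55
23^4 ≡ 55^2 = 3025 ≡ 23
51·23 = 1173 ≡ 67 (mod 79)
46 ≠ 67; the check fails.

reject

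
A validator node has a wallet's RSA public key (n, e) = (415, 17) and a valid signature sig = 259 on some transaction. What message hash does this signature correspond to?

144

sig^2 ≡ 259^2 = 67081 ≡ 266
sig^4 ≡ 266^2 = 70756 ≡ 206
sig^8 ≡ 206^2 = 42436 ≡ 106
sig^16 ≡ 106^2 = 11236 ≡ 31
17 = 16 + 1, so sig^17 ≡ 31·259 ≡ 144 (mod 415)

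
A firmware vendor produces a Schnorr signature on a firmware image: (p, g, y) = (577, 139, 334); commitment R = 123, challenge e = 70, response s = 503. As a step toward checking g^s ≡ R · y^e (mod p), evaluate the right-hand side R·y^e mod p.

334^2 = 111556 ≡ 195
334^4 ≡ 195^2 = 38025 ≡ 520
334^8 ≡ 520^2 = 270400 ≡ 364
334^16 ≡ 364^2 = 132496 ≡ 363
334^32 ≡ 363^2 = 131769 ≡ 213
334^64 ≡ 213^2 = 45369 ≡ 363
70 = 64 + 4 + 2, so 334^70 ≡ 363·520·195 ≡ 216 (mod 577)
R · y^e ≡ 123·216 = 26568 ≡ 26 (mod 577)

26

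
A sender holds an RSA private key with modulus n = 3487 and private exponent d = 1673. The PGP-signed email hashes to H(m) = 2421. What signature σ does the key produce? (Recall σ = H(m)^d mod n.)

Squares mod 3487: (H(m))^1≡2421, (H(m))^2≡3081, (H(m))^4≡947, (H(m))^8≡650, (H(m))^16≡573, (H(m))^32≡551, (H(m))^64≡232, (H(m))^128≡1519, (H(m))^256≡2454, (H(m))^512≡67, (H(m))^1024≡1002
1673 = 1024 + 512 + 128 + 8 + 1, so (H(m))^1673 ≡ 1002·67·1519·650·2421 ≡ 2091 (mod 3487)

2091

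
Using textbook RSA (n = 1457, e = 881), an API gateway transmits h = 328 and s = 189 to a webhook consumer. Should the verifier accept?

reject

s^2 ≡ 189^2 = 35721 ≡ 753
s^4 ≡ 753^2 = 567009 ≡ 236
s^8 ≡ 236^2 = 55696 ≡ 330
s^16 ≡ 330^2 = 108900 ≡ 1082
s^32 ≡ 1082^2 = 1170724 ≡ 753
s^64 ≡ 753^2 = 567009 ≡ 236
s^128 ≡ 236^2 = 55696 ≡ 330
s^256 ≡ 330^2 = 108900 ≡ 1082
s^512 ≡ 1082^2 = 1170724 ≡ 753
881 = 512 + 256 + 64 + 32 + 16 + 1, so s^881 ≡ 753·1082·236·753·1082·189 ≡ 1129 (mod 1457)
The recovered value 1129 does not match the digest 328.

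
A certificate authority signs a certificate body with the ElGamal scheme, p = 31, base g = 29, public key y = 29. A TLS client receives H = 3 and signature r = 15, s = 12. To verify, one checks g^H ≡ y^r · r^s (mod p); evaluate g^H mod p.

23

29^3 mod 31 = 23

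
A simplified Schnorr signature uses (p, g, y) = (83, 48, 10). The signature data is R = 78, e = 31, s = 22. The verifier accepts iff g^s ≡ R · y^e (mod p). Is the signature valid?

g^s mod p:
48^2 = 2304 ≡ 63
48^4 ≡ 63^2 = 3969 ≡ 68
48^8 ≡ 68^2 = 4624 ≡ 59
48^16 ≡ 59^2 = 3481 ≡ 78
22 = 16 + 4 + 2, so 48^22 ≡ 78·68·63 ≡ 77 (mod 83)
R · y^e mod p:
10^2 = 100 ≡ 17
10^4 ≡ 17^2 = 289 ≡ 40
10^8 ≡ 40^2 = 1600 ≡ 23
10^16 ≡ 23^2 = 529 ≡ 31
31 = 16 + 8 + 4 + 2 + 1, so 10^31 ≡ 31·23·40·17·10 ≡ 38 (mod 83)
78·38 = 2964 ≡ 59 (mod 83)
77 ≠ 59; the check fails.

invalid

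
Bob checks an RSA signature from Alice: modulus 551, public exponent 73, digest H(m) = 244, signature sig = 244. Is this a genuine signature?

genuine

sig^73 mod 551 = 244
sig^73 mod 551 = 244 matches H(m).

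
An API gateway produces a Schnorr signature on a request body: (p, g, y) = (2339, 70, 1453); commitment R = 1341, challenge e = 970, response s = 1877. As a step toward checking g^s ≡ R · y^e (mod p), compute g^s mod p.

871

70^2 = 4900 ≡ 222
70^4 ≡ 222^2 = 49284 ≡ 165
70^8 ≡ 165^2 = 27225 ≡ 1496
70^16 ≡ 1496^2 = 2238016 ≡ 1932
70^32 ≡ 1932^2 = 3732624 ≡ 1919
70^64 ≡ 1919^2 = 3682561 ≡ 975
70^128 ≡ 975^2 = 950625 ≡ 991
70^256 ≡ 991^2 = 982081 ≡ 2040
70^512 ≡ 2040^2 = 4161600 ≡ 519
70^1024 ≡ 519^2 = 269361 ≡ 376
1877 = 1024 + 512 + 256 + 64 + 16 + 4 + 1, so 70^1877 ≡ 376·519·2040·975·1932·165·70 ≡ 871 (mod 2339)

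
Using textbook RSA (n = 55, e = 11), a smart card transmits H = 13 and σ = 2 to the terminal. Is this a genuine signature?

genuine

Squares mod 55: σ^1≡2, σ^2≡4, σ^4≡16, σ^8≡36
11 = 8 + 2 + 1, so σ^11 ≡ 36·4·2 ≡ 13 (mod 55)
σ^11 mod 55 = 13 matches H.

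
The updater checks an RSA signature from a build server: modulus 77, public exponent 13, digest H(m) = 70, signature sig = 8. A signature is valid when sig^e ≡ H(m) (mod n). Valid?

sig^13 mod 77 = 50
50 ≠ 70, so verification fails.

no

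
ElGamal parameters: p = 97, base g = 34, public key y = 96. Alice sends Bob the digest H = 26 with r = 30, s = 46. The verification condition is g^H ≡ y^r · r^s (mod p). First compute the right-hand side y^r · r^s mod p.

79

96^30 mod 97 = 1
30^46 mod 97 = 79
y^r · r^s ≡ 1·79 = 79 ≡ 79 (mod 97)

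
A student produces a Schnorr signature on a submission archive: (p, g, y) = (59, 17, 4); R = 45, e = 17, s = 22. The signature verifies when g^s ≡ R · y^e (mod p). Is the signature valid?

invalid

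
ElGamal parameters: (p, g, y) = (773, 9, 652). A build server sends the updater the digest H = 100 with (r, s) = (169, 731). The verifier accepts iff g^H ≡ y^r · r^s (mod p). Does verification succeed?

passes

Left side g^H mod p:
9^2 = 81
9^4 ≡ 81^2 = 6561 ≡ 377
9^8 ≡ 377^2 = 142129 ≡ 670
9^16 ≡ 670^2 = 448900 ≡ 560
9^32 ≡ 560^2 = 313600 ≡ 535
9^64 ≡ 535^2 = 286225 ≡ 215
100 = 64 + 32 + 4, so 9^100 ≡ 215·535·377 ≡ 671 (mod 773)
Right side y^r · r^s mod p:
652^2 = 425104 ≡ 727
652^4 ≡ 727^2 = 528529 ≡ 570
652^8 ≡ 570^2 = 324900 ≡ 240
652^16 ≡ 240^2 = 57600 ≡ 398
652^32 ≡ 398^2 = 158404 ≡ 712
652^64 ≡ 712^2 = 506944 ≡ 629
652^128 ≡ 629^2 = 395641 ≡ 638
169 = 128 + 32 + 8 + 1, so 652^169 ≡ 638·712·240·652 ≡ 156 (mod 773)
169^2 = 28561 ≡ 733
169^4 ≡ 733^2 = 537289 ≡ 54
169^8 ≡ 54^2 = 2916 ≡ 597
169^16 ≡ 597^2 = 356409 ≡ 56
169^32 ≡ 56^2 = 3136 ≡ 44
169^64 ≡ 44^2 = 1936 ≡ 390
169^128 ≡ 390^2 = 152100 ≡ 592
169^256 ≡ 592^2 = 350464 ≡ 295
169^512 ≡ 295^2 = 87025 ≡ 449
731 = 512 + 128 + 64 + 16 + 8 + 2 + 1, so 169^731 ≡ 449·592·390·56·597·733·169 ≡ 148 (mod 773)
156·148 = 23088 ≡ 671 (mod 773)
671 ≡ 671 (mod 773), so the signature is genuine.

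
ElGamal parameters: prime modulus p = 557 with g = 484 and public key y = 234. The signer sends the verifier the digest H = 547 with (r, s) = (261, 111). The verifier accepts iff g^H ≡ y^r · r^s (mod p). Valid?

yes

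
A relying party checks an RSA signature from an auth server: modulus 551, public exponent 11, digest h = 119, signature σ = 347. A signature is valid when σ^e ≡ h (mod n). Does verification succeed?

Squares mod 551: σ^1≡347, σ^2≡291, σ^4≡378, σ^8≡175
11 = 8 + 2 + 1, so σ^11 ≡ 175·291·347 ≡ 405 (mod 551)
The recovered value 405 does not match the digest 119.

fails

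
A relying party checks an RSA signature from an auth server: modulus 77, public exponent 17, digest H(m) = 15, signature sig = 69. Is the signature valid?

invalid

Squares mod 77: sig^1≡69, sig^2≡64, sig^4≡15, sig^8≡71, sig^16≡36
17 = 16 + 1, so sig^17 ≡ 36·69 ≡ 20 (mod 77)
20 ≠ 15, so verification fails.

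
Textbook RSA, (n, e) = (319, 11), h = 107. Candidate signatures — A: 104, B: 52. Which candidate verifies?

Candidate A: 104^2 = 10816 ≡ 289; 104^4 ≡ 289^2 = 83521 ≡ 262; 104^8 ≡ 262^2 = 68644 ≡ 59; 11 = 8 + 2 + 1, so 104^11 ≡ 59·289·104 ≡ 302 (mod 319)
Candidate B: 52^2 = 2704 ≡ 152; 52^4 ≡ 152^2 = 23104 ≡ 136; 52^8 ≡ 136^2 = 18496 ≡ 313; 11 = 8 + 2 + 1, so 52^11 ≡ 313·152·52 ≡ 107 (mod 319)
  → matches h = 107

B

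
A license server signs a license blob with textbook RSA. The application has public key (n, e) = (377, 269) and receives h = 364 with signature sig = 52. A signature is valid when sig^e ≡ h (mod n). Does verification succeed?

passes

Squares mod 377: sig^1≡52, sig^2≡65, sig^4≡78, sig^8≡52, sig^16≡65, sig^32≡78, sig^64≡52, sig^128≡65, sig^256≡78
269 = 256 + 8 + 4 + 1, so sig^269 ≡ 78·52·78·52 ≡ 364 (mod 377)
Since 364 equals the digest 364, verification succeeds.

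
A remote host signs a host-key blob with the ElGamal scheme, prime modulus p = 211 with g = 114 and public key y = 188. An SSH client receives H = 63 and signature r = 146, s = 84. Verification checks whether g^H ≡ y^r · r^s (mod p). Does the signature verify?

does not verify

Left side g^H mod p:
Squares mod 211: 114^1≡114, 114^2≡125, 114^4≡11, 114^8≡121, 114^16≡82, 114^32≡183
63 = 32 + 16 + 8 + 4 + 2 + 1, so 114^63 ≡ 183·82·121·11·125·114 ≡ 55 (mod 211)
Right side y^r · r^s mod p:
Squares mod 211: 188^1≡188, 188^2≡107, 188^4≡55, 188^8≡71, 188^16≡188, 188^32≡107, 188^64≡55, 188^128≡71
146 = 128 + 16 + 2, so 188^146 ≡ 71·188·107 ≡ 188 (mod 211)
Squares mod 211: 146^1≡146, 146^2≡5, 146^4≡25, 146^8≡203, 146^16≡64, 146^32≡87, 146^64≡184
84 = 64 + 16 + 4, so 146^84 ≡ 184·64·25 ≡ 55 (mod 211)
188·55 = 10340 ≡ 1 (mod 211)
55 ≠ 1, so verification fails.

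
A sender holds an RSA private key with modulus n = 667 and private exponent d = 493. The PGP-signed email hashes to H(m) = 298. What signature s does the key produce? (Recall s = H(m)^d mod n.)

68

(H(m))^2 ≡ 298^2 = 88804 ≡ 93
(H(m))^4 ≡ 93^2 = 8649 ≡ 645
(H(m))^8 ≡ 645^2 = 416025 ≡ 484
(H(m))^16 ≡ 484^2 = 234256 ≡ 139
(H(m))^32 ≡ 139^2 = 19321 ≡ 645
(H(m))^64 ≡ 645^2 = 416025 ≡ 484
(H(m))^128 ≡ 484^2 = 234256 ≡ 139
(H(m))^256 ≡ 139^2 = 19321 ≡ 645
493 = 256 + 128 + 64 + 32 + 8 + 4 + 1, so (H(m))^493 ≡ 645·139·484·645·484·645·298 ≡ 68 (mod 667)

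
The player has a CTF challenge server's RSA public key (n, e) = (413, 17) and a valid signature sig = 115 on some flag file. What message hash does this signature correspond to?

Squares mod 413: sig^1≡115, sig^2≡9, sig^4≡81, sig^8≡366, sig^16≡144
17 = 16 + 1, so sig^17 ≡ 144·115 ≡ 40 (mod 413)

40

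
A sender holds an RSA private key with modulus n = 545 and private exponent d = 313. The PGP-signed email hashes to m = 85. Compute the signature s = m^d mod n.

m^2 ≡ 85^2 = 7225 ≡ 140
m^4 ≡ 140^2 = 19600 ≡ 525
m^8 ≡ 525^2 = 275625 ≡ 400
m^16 ≡ 400^2 = 160000 ≡ 315
m^32 ≡ 315^2 = 99225 ≡ 35
m^64 ≡ 35^2 = 1225 ≡ 135
m^128 ≡ 135^2 = 18225 ≡ 240
m^256 ≡ 240^2 = 57600 ≡ 375
313 = 256 + 32 + 16 + 8 + 1, so m^313 ≡ 375·35·315·400·85 ≡ 505 (mod 545)

505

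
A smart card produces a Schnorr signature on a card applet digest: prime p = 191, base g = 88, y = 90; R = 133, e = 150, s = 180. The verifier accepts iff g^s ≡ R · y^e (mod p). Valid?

g^s mod p:
88^180 mod 191 = 154
R · y^e mod p:
90^150 mod 191 = 150
133·150 = 19950 ≡ 86 (mod 191)
154 ≠ 86; the check fails.

no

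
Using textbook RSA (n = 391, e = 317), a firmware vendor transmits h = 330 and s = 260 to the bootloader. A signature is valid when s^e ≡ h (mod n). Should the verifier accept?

reject

Squares mod 391: s^1≡260, s^2≡348, s^4≡285, s^8≡288, s^16≡52, s^32≡358, s^64≡307, s^128≡18, s^256≡324
317 = 256 + 32 + 16 + 8 + 4 + 1, so s^317 ≡ 324·358·52·288·285·260 ≡ 360 (mod 391)
360 ≠ 330, so verification fails.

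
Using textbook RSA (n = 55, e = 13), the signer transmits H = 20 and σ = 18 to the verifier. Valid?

no

σ^13 mod 55 = 13
13 ≠ 20, so verification fails.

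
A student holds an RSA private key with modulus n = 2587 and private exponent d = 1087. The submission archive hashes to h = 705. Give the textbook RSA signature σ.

367

h^1087 mod 2587 = 367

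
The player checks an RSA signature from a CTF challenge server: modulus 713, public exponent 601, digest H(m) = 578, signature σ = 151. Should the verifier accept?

σ^2 ≡ 151^2 = 22801 ≡ 698
σ^4 ≡ 698^2 = 487204 ≡ 225
σ^8 ≡ 225^2 = 50625 ≡ 2
σ^16 ≡ 2^2 = 4
σ^32 ≡ 4^2 = 16
σ^64 ≡ 16^2 = 256
σ^128 ≡ 256^2 = 65536 ≡ 653
σ^256 ≡ 653^2 = 426409 ≡ 35
σ^512 ≡ 35^2 = 1225 ≡ 512
601 = 512 + 64 + 16 + 8 + 1, so σ^601 ≡ 512·256·4·2·151 ≡ 492 (mod 713)
The recovered value 492 does not match the digest 578.

reject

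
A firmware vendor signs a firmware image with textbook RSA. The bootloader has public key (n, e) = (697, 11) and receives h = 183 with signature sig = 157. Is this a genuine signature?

genuine

Squares mod 697: sig^1≡157, sig^2≡254, sig^4≡392, sig^8≡324
11 = 8 + 2 + 1, so sig^11 ≡ 324·254·157 ≡ 183 (mod 697)
Since 183 equals the digest 183, verification succeeds.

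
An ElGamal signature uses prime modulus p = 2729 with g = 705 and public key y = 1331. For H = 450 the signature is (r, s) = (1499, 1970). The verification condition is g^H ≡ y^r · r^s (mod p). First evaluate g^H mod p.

1440

Squares mod 2729: 705^1≡705, 705^2≡347, 705^4≡333, 705^8≡1729, 705^16≡1186, 705^32≡1161, 705^64≡2524, 705^128≡1090, 705^256≡985
450 = 256 + 128 + 64 + 2, so 705^450 ≡ 985·1090·2524·347 ≡ 1440 (mod 2729)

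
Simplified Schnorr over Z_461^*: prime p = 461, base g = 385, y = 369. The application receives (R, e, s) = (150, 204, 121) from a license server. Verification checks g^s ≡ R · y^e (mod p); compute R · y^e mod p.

369^2 = 136161 ≡ 166
369^4 ≡ 166^2 = 27556 ≡ 357
369^8 ≡ 357^2 = 127449 ≡ 213
369^16 ≡ 213^2 = 45369 ≡ 191
369^32 ≡ 191^2 = 36481 ≡ 62
369^64 ≡ 62^2 = 3844 ≡ 156
369^128 ≡ 156^2 = 24336 ≡ 364
204 = 128 + 64 + 8 + 4, so 369^204 ≡ 364·156·213·357 ≡ 361 (mod 461)
R · y^e ≡ 150·361 = 54150 ≡ 213 (mod 461)

213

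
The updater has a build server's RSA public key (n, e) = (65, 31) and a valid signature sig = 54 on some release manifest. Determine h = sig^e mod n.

Squares mod 65: sig^1≡54, sig^2≡56, sig^4≡16, sig^8≡61, sig^16≡16
31 = 16 + 8 + 4 + 2 + 1, so sig^31 ≡ 16·61·16·56·54 ≡ 24 (mod 65)

24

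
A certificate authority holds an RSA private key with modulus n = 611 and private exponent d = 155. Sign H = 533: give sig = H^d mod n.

Squares mod 611: H^1≡533, H^2≡585, H^4≡65, H^8≡559, H^16≡260, H^32≡390, H^64≡572, H^128≡299
155 = 128 + 16 + 8 + 2 + 1, so H^155 ≡ 299·260·559·585·533 ≡ 494 (mod 611)

494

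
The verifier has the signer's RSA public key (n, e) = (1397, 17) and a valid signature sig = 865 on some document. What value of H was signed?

sig^2 ≡ 865^2 = 748225 ≡ 830
sig^4 ≡ 830^2 = 688900 ≡ 179
sig^8 ≡ 179^2 = 32041 ≡ 1307
sig^16 ≡ 1307^2 = 1708249 ≡ 1115
17 = 16 + 1, so sig^17 ≡ 1115·865 ≡ 545 (mod 1397)

545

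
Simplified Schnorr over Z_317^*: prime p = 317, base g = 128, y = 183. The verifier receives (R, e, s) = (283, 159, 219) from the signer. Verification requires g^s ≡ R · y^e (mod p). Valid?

g^s mod p:
128^2 = 16384 ≡ 217
128^4 ≡ 217^2 = 47089 ≡ 173
128^8 ≡ 173^2 = 29929 ≡ 131
128^16 ≡ 131^2 = 17161 ≡ 43
128^32 ≡ 43^2 = 1849 ≡ 264
128^64 ≡ 264^2 = 69696 ≡ 273
128^128 ≡ 273^2 = 74529 ≡ 34
219 = 128 + 64 + 16 + 8 + 2 + 1, so 128^219 ≡ 34·273·43·131·217·128 ≡ 137 (mod 317)
R · y^e mod p:
183^2 = 33489 ≡ 204
183^4 ≡ 204^2 = 41616 ≡ 89
183^8 ≡ 89^2 = 7921 ≡ 313
183^16 ≡ 313^2 = 97969 ≡ 16
183^32 ≡ 16^2 = 256
183^64 ≡ 256^2 = 65536 ≡ 234
183^128 ≡ 234^2 = 54756 ≡ 232
159 = 128 + 16 + 8 + 4 + 2 + 1, so 183^159 ≡ 232·16·313·89·204·183 ≡ 134 (mod 317)
283·134 = 37922 ≡ 199 (mod 317)
137 ≠ 199; the check fails.

no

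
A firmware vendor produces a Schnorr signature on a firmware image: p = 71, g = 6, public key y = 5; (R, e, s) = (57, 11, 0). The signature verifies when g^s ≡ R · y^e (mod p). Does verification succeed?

passes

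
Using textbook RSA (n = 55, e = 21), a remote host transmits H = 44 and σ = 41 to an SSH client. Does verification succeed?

Squares mod 55: σ^1≡41, σ^2≡31, σ^4≡26, σ^8≡16, σ^16≡36
21 = 16 + 4 + 1, so σ^21 ≡ 36·26·41 ≡ 41 (mod 55)
σ^21 mod 55 = 41, but H = 44.

fails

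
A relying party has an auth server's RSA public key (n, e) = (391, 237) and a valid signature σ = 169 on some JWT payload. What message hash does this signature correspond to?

220

σ^2 ≡ 169^2 = 28561 ≡ 18
σ^4 ≡ 18^2 = 324
σ^8 ≡ 324^2 = 104976 ≡ 188
σ^16 ≡ 188^2 = 35344 ≡ 154
σ^32 ≡ 154^2 = 23716 ≡ 256
σ^64 ≡ 256^2 = 65536 ≡ 239
σ^128 ≡ 239^2 = 57121 ≡ 35
237 = 128 + 64 + 32 + 8 + 4 + 1, so σ^237 ≡ 35·239·256·188·324·169 ≡ 220 (mod 391)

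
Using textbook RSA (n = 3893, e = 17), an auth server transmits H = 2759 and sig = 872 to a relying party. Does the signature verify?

sig^2 ≡ 872^2 = 760384 ≡ 1249
sig^4 ≡ 1249^2 = 1560001 ≡ 2801
sig^8 ≡ 2801^2 = 7845601 ≡ 1206
sig^16 ≡ 1206^2 = 1454436 ≡ 2347
17 = 16 + 1, so sig^17 ≡ 2347·872 ≡ 2759 (mod 3893)
sig^17 mod 3893 = 2759 matches H.

verifies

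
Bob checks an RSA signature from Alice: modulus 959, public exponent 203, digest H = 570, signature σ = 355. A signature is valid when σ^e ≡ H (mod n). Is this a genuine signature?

σ^2 ≡ 355^2 = 126025 ≡ 396
σ^4 ≡ 396^2 = 156816 ≡ 499
σ^8 ≡ 499^2 = 249001 ≡ 620
σ^16 ≡ 620^2 = 384400 ≡ 800
σ^32 ≡ 800^2 = 640000 ≡ 347
σ^64 ≡ 347^2 = 120409 ≡ 534
σ^128 ≡ 534^2 = 285156 ≡ 333
203 = 128 + 64 + 8 + 2 + 1, so σ^203 ≡ 333·534·620·396·355 ≡ 570 (mod 959)
570 = H, so the signature checks out.

genuine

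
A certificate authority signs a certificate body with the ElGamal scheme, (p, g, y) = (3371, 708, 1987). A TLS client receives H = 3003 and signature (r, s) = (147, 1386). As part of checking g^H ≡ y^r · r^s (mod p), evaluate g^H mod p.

708^2 = 501264 ≡ 2356
708^4 ≡ 2356^2 = 5550736 ≡ 2070
708^8 ≡ 2070^2 = 4284900 ≡ 359
708^16 ≡ 359^2 = 128881 ≡ 783
708^32 ≡ 783^2 = 613089 ≡ 2938
708^64 ≡ 2938^2 = 8631844 ≡ 2084
708^128 ≡ 2084^2 = 4343056 ≡ 1208
708^256 ≡ 1208^2 = 1459264 ≡ 2992
708^512 ≡ 2992^2 = 8952064 ≡ 2059
708^1024 ≡ 2059^2 = 4239481 ≡ 2134
708^2048 ≡ 2134^2 = 4553956 ≡ 3106
3003 = 2048 + 512 + 256 + 128 + 32 + 16 + 8 + 2 + 1, so 708^3003 ≡ 3106·2059·2992·1208·2938·783·359·2356·708 ≡ 3287 (mod 3371)

3287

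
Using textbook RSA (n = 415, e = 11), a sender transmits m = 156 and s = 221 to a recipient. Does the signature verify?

verifies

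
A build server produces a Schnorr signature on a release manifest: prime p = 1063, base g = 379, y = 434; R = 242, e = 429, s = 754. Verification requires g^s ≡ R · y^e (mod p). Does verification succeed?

fails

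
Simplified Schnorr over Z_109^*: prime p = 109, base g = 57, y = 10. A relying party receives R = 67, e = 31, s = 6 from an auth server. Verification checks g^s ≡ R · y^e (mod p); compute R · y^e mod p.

10^31 mod 109 = 57
R · y^e ≡ 67·57 = 3819 ≡ 4 (mod 109)

4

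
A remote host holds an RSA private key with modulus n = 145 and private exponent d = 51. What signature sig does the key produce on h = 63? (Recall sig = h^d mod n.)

h^2 ≡ 63^2 = 3969 ≡ 54
h^4 ≡ 54^2 = 2916 ≡ 16
h^8 ≡ 16^2 = 256 ≡ 111
h^16 ≡ 111^2 = 12321 ≡ 141
h^32 ≡ 141^2 = 19881 ≡ 16
51 = 32 + 16 + 2 + 1, so h^51 ≡ 16·141·54·63 ≡ 62 (mod 145)

62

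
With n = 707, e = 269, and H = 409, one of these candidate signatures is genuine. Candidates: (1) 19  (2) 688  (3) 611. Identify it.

1

Candidate 1: Squares mod 707: 19^1≡19, 19^2≡361, 19^4≡233, 19^8≡557, 19^16≡583, 19^32≡529, 19^64≡576, 19^128≡193, 19^256≡485; 269 = 256 + 8 + 4 + 1, so 19^269 ≡ 485·557·233·19 ≡ 409 (mod 707)
  → matches H = 409
Candidate 2: Squares mod 707: 688^1≡688, 688^2≡361, 688^4≡233, 688^8≡557, 688^16≡583, 688^32≡529, 688^64≡576, 688^128≡193, 688^256≡485; 269 = 256 + 8 + 4 + 1, so 688^269 ≡ 485·557·233·688 ≡ 298 (mod 707)
Candidate 3: Squares mod 707: 611^1≡611, 611^2≡25, 611^4≡625, 611^8≡361, 611^16≡233, 611^32≡557, 611^64≡583, 611^128≡529, 611^256≡576; 269 = 256 + 8 + 4 + 1, so 611^269 ≡ 576·361·625·611 ≡ 340 (mod 707)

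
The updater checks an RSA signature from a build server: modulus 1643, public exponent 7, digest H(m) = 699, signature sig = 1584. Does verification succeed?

passes

sig^2 ≡ 1584^2 = 2509056 ≡ 195
sig^4 ≡ 195^2 = 38025 ≡ 236
7 = 4 + 2 + 1, so sig^7 ≡ 236·195·1584 ≡ 699 (mod 1643)
sig^7 mod 1643 = 699 matches H(m).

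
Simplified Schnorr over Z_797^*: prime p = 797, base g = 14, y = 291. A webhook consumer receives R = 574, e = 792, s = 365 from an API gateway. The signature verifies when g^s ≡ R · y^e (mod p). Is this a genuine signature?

g^s mod p:
14^365 mod 797 = 417
R · y^e mod p:
291^792 mod 797 = 16
574·16 = 9184 ≡ 417 (mod 797)
417 ≡ 417 (mod 797); signature holds.

genuine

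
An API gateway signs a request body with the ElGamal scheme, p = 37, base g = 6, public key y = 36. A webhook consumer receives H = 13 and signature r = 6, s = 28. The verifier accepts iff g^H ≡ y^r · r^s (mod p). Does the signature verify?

does not verify

Left side g^H mod p:
Squares mod 37: 6^1≡6, 6^2≡36, 6^4≡1, 6^8≡1
13 = 8 + 4 + 1, so 6^13 ≡ 1·1·6 ≡ 6 (mod 37)
Right side y^r · r^s mod p:
Squares mod 37: 36^1≡36, 36^2≡1, 36^4≡1
6 = 4 + 2, so 36^6 ≡ 1·1 ≡ 1 (mod 37)
Squares mod 37: 6^1≡6, 6^2≡36, 6^4≡1, 6^8≡1, 6^16≡1
28 = 16 + 8 + 4, so 6^28 ≡ 1·1·1 ≡ 1 (mod 37)
1·1 = 1 ≡ 1 (mod 37)
6 ≠ 1, so verification fails.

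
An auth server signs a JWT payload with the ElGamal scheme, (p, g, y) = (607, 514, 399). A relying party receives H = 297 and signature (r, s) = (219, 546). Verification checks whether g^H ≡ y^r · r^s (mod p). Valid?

Left side g^H mod p:
514^297 mod 607 = 452
Right side y^r · r^s mod p:
399^219 mod 607 = 485
219^546 mod 607 = 56
485·56 = 27160 ≡ 452 (mod 607)
452 ≡ 452 (mod 607), so the signature is genuine.

yes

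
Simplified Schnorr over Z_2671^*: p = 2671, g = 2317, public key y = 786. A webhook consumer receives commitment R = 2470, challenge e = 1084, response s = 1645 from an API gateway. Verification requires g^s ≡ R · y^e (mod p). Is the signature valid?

g^s mod p:
2317^1645 mod 2671 = 1771
R · y^e mod p:
786^1084 mod 2671 = 2228
2470·2228 = 5503160 ≡ 900 (mod 2671)
1771 ≠ 900; the check fails.

invalid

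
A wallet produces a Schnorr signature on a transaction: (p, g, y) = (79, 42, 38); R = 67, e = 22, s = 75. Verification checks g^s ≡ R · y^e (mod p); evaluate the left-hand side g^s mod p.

42^75 mod 79 = 62

62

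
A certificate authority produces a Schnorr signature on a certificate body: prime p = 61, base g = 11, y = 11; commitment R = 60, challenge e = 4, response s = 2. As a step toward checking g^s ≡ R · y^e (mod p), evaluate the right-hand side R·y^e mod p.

60

11^2 = 121 ≡ 60
11^4 ≡ 60^2 = 3600 ≡ 1
R · y^e ≡ 60·1 = 60 ≡ 60 (mod 61)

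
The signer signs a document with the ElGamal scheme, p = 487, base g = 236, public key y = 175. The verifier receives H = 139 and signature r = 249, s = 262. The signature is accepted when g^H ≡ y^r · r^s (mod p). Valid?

Left side g^H mod p:
236^139 mod 487 = 426
Right side y^r · r^s mod p:
175^249 mod 487 = 296
249^262 mod 487 = 189
296·189 = 55944 ≡ 426 (mod 487)
426 ≡ 426 (mod 487), so the signature is genuine.

yes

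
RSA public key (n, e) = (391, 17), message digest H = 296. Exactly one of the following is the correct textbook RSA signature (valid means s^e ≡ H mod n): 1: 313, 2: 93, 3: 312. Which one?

1

Candidate 1: Squares mod 391: 313^1≡313, 313^2≡219, 313^4≡259, 313^8≡220, 313^16≡307; 17 = 16 + 1, so 313^17 ≡ 307·313 ≡ 296 (mod 391)
  → matches H = 296
Candidate 2: Squares mod 391: 93^1≡93, 93^2≡47, 93^4≡254, 93^8≡1, 93^16≡1; 17 = 16 + 1, so 93^17 ≡ 1·93 ≡ 93 (mod 391)
Candidate 3: Squares mod 391: 312^1≡312, 312^2≡376, 312^4≡225, 312^8≡186, 312^16≡188; 17 = 16 + 1, so 312^17 ≡ 188·312 ≡ 6 (mod 391)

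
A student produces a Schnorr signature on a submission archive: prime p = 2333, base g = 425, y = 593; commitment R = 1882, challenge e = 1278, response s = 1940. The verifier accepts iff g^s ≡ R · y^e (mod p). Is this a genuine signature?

genuine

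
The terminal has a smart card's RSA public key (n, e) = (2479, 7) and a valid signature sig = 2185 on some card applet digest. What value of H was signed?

sig^2 ≡ 2185^2 = 4774225 ≡ 2150
sig^4 ≡ 2150^2 = 4622500 ≡ 1644
7 = 4 + 2 + 1, so sig^7 ≡ 1644·2150·2185 ≡ 2089 (mod 2479)

2089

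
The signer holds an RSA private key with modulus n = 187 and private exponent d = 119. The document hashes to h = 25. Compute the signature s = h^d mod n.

h^2 ≡ 25^2 = 625 ≡ 64
h^4 ≡ 64^2 = 4096 ≡ 169
h^8 ≡ 169^2 = 28561 ≡ 137
h^16 ≡ 137^2 = 18769 ≡ 69
h^32 ≡ 69^2 = 4761 ≡ 86
h^64 ≡ 86^2 = 7396 ≡ 103
119 = 64 + 32 + 16 + 4 + 2 + 1, so h^119 ≡ 103·86·69·169·64·25 ≡ 15 (mod 187)

15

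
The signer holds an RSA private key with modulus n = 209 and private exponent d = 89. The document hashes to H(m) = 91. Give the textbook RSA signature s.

147

(H(m))^2 ≡ 91^2 = 8281 ≡ 130
(H(m))^4 ≡ 130^2 = 16900 ≡ 180
(H(m))^8 ≡ 180^2 = 32400 ≡ 5
(H(m))^16 ≡ 5^2 = 25
(H(m))^32 ≡ 25^2 = 625 ≡ 207
(H(m))^64 ≡ 207^2 = 42849 ≡ 4
89 = 64 + 16 + 8 + 1, so (H(m))^89 ≡ 4·25·5·91 ≡ 147 (mod 209)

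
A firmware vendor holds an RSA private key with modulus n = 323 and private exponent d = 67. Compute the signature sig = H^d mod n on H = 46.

198

Squares mod 323: H^1≡46, H^2≡178, H^4≡30, H^8≡254, H^16≡239, H^32≡273, H^64≡239
67 = 64 + 2 + 1, so H^67 ≡ 239·178·46 ≡ 198 (mod 323)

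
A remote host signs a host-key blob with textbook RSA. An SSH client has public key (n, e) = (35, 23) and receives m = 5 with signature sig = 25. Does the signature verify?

does not verify

sig^2 ≡ 25^2 = 625 ≡ 30
sig^4 ≡ 30^2 = 900 ≡ 25
sig^8 ≡ 25^2 = 625 ≡ 30
sig^16 ≡ 30^2 = 900 ≡ 25
23 = 16 + 4 + 2 + 1, so sig^23 ≡ 25·25·30·25 ≡ 30 (mod 35)
sig^23 mod 35 = 30, but m = 5.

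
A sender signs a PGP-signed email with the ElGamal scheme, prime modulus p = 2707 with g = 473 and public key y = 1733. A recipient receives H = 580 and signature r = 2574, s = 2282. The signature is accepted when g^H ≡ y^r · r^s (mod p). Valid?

no

Left side g^H mod p:
473^2 = 223729 ≡ 1755
473^4 ≡ 1755^2 = 3080025 ≡ 2166
473^8 ≡ 2166^2 = 4691556 ≡ 325
473^16 ≡ 325^2 = 105625 ≡ 52
473^32 ≡ 52^2 = 2704
473^64 ≡ 2704^2 = 7311616 ≡ 9
473^128 ≡ 9^2 = 81
473^256 ≡ 81^2 = 6561 ≡ 1147
473^512 ≡ 1147^2 = 1315609 ≡ 7
580 = 512 + 64 + 4, so 473^580 ≡ 7·9·2166 ≡ 1108 (mod 2707)
Right side y^r · r^s mod p:
1733^2 = 3003289 ≡ 1226
1733^4 ≡ 1226^2 = 1503076 ≡ 691
1733^8 ≡ 691^2 = 477481 ≡ 1049
1733^16 ≡ 1049^2 = 1100401 ≡ 1359
1733^32 ≡ 1359^2 = 1846881 ≡ 707
1733^64 ≡ 707^2 = 499849 ≡ 1761
1733^128 ≡ 1761^2 = 3101121 ≡ 1606
1733^256 ≡ 1606^2 = 2579236 ≡ 2172
1733^512 ≡ 2172^2 = 4717584 ≡ 1990
1733^1024 ≡ 1990^2 = 3960100 ≡ 2466
1733^2048 ≡ 2466^2 = 6081156 ≡ 1234
2574 = 2048 + 512 + 8 + 4 + 2, so 1733^2574 ≡ 1234·1990·1049·691·1226 ≡ 1288 (mod 2707)
2574^2 = 6625476 ≡ 1447
2574^4 ≡ 1447^2 = 2093809 ≡ 1298
2574^8 ≡ 1298^2 = 1684804 ≡ 1050
2574^16 ≡ 1050^2 = 1102500 ≡ 751
2574^32 ≡ 751^2 = 564001 ≡ 945
2574^64 ≡ 945^2 = 893025 ≡ 2422
2574^128 ≡ 2422^2 = 5866084 ≡ 15
2574^256 ≡ 15^2 = 225
2574^512 ≡ 225^2 = 50625 ≡ 1899
2574^1024 ≡ 1899^2 = 3606201 ≡ 477
2574^2048 ≡ 477^2 = 227529 ≡ 141
2282 = 2048 + 128 + 64 + 32 + 8 + 2, so 2574^2282 ≡ 141·15·2422·945·1050·1447 ≡ 1456 (mod 2707)
1288·1456 = 1875328 ≡ 2084 (mod 2707)
1108 ≠ 2084, so verification fails.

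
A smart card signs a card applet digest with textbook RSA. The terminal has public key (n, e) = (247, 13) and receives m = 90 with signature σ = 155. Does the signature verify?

verifies

Squares mod 247: σ^1≡155, σ^2≡66, σ^4≡157, σ^8≡196
13 = 8 + 4 + 1, so σ^13 ≡ 196·157·155 ≡ 90 (mod 247)
90 = m, so the signature checks out.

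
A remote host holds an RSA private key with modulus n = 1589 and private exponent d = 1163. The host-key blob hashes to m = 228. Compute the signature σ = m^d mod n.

1136

m^1163 mod 1589 = 1136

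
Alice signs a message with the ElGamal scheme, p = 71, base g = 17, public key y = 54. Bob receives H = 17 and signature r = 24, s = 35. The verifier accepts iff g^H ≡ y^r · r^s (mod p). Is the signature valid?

invalid

Left side g^H mod p:
Squares mod 71: 17^1≡17, 17^2≡5, 17^4≡25, 17^8≡57, 17^16≡54
17 = 16 + 1, so 17^17 ≡ 54·17 ≡ 66 (mod 71)
Right side y^r · r^s mod p:
Squares mod 71: 54^1≡54, 54^2≡5, 54^4≡25, 54^8≡57, 54^16≡54
24 = 16 + 8, so 54^24 ≡ 54·57 ≡ 25 (mod 71)
Squares mod 71: 24^1≡24, 24^2≡8, 24^4≡64, 24^8≡49, 24^16≡58, 24^32≡27
35 = 32 + 2 + 1, so 24^35 ≡ 27·8·24 ≡ 1 (mod 71)
25·1 = 25 ≡ 25 (mod 71)
66 ≠ 25, so verification fails.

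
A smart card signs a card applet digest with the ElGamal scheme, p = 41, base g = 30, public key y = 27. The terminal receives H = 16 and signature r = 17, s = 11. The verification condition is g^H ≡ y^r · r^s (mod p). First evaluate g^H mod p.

Squares mod 41: 30^1≡30, 30^2≡39, 30^4≡4, 30^8≡16, 30^16≡10
30^16 ≡ 10 (mod 41)

10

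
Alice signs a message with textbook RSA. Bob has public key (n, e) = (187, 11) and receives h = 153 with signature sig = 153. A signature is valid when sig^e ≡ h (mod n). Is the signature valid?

valid

sig^2 ≡ 153^2 = 23409 ≡ 34
sig^4 ≡ 34^2 = 1156 ≡ 34
sig^8 ≡ 34^2 = 1156 ≡ 34
11 = 8 + 2 + 1, so sig^11 ≡ 34·34·153 ≡ 153 (mod 187)
sig^11 mod 187 = 153 matches h.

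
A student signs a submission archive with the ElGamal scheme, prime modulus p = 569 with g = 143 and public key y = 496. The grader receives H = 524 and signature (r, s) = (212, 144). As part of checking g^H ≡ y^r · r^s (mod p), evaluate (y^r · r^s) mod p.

132

496^212 mod 569 = 4
212^144 mod 569 = 33
y^r · r^s ≡ 4·33 = 132 ≡ 132 (mod 569)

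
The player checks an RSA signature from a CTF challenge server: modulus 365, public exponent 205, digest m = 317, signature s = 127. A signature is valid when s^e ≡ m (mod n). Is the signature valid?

valid

s^2 ≡ 127^2 = 16129 ≡ 69
s^4 ≡ 69^2 = 4761 ≡ 16
s^8 ≡ 16^2 = 256
s^16 ≡ 256^2 = 65536 ≡ 201
s^32 ≡ 201^2 = 40401 ≡ 251
s^64 ≡ 251^2 = 63001 ≡ 221
s^128 ≡ 221^2 = 48841 ≡ 296
205 = 128 + 64 + 8 + 4 + 1, so s^205 ≡ 296·221·256·16·127 ≡ 317 (mod 365)
s^205 mod 365 = 317 matches m.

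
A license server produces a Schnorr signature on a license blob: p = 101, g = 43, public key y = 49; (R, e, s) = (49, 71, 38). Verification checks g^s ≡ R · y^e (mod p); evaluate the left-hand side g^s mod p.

19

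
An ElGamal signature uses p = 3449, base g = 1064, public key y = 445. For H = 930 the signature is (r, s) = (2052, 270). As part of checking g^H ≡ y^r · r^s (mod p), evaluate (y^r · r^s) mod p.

Squares mod 3449: 445^1≡445, 445^2≡1432, 445^4≡1918, 445^8≡2090, 445^16≡1666, 445^32≡2560, 445^64≡500, 445^128≡1672, 445^256≡1894, 445^512≡276, 445^1024≡298, 445^2048≡2579
2052 = 2048 + 4, so 445^2052 ≡ 2579·1918 ≡ 656 (mod 3449)
Squares mod 3449: 2052^1≡2052, 2052^2≡2924, 2052^4≡3154, 2052^8≡800, 2052^16≡1935, 2052^32≡2060, 2052^64≡1330, 2052^128≡3012, 2052^256≡1274
270 = 256 + 8 + 4 + 2, so 2052^270 ≡ 1274·800·3154·2924 ≡ 133 (mod 3449)
y^r · r^s ≡ 656·133 = 87248 ≡ 1023 (mod 3449)

1023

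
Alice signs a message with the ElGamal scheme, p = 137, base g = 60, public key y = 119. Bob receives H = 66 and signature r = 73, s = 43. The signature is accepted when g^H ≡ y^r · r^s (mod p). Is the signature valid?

invalid

Left side g^H mod p:
60^66 mod 137 = 119
Right side y^r · r^s mod p:
119^73 mod 137 = 73
73^43 mod 137 = 115
73·115 = 8395 ≡ 38 (mod 137)
119 ≠ 38, so verification fails.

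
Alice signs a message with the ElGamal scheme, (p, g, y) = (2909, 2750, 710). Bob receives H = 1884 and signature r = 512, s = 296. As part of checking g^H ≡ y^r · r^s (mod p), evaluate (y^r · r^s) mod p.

1086

710^512 mod 2909 = 1681
512^296 mod 2909 = 2856
y^r · r^s ≡ 1681·2856 = 4800936 ≡ 1086 (mod 2909)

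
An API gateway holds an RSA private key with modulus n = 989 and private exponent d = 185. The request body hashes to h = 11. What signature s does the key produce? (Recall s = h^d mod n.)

686

h^185 mod 989 = 686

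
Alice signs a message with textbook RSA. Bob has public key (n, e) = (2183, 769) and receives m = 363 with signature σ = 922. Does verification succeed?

fails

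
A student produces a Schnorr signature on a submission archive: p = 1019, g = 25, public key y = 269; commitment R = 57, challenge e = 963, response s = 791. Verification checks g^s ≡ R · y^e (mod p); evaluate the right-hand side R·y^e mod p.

788

Squares mod 1019: 269^1≡269, 269^2≡12, 269^4≡144, 269^8≡356, 269^16≡380, 269^32≡721, 269^64≡151, 269^128≡383, 269^256≡972, 269^512≡171
963 = 512 + 256 + 128 + 64 + 2 + 1, so 269^963 ≡ 171·972·383·151·12·269 ≡ 425 (mod 1019)
R · y^e ≡ 57·425 = 24225 ≡ 788 (mod 1019)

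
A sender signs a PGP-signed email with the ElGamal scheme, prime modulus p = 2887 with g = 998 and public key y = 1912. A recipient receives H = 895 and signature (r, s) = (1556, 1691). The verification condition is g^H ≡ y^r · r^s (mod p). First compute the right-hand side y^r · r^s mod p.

2812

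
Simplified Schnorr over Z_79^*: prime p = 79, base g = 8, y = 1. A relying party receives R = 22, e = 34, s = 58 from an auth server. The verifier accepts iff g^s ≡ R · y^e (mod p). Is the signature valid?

valid

g^s mod p:
8^2 = 64
8^4 ≡ 64^2 = 4096 ≡ 67
8^8 ≡ 67^2 = 4489 ≡ 65
8^16 ≡ 65^2 = 4225 ≡ 38
8^32 ≡ 38^2 = 1444 ≡ 22
58 = 32 + 16 + 8 + 2, so 8^58 ≡ 22·38·65·64 ≡ 22 (mod 79)
R · y^e mod p:
1^2 = 1
1^4 ≡ 1^2 = 1
1^8 ≡ 1^2 = 1
1^16 ≡ 1^2 = 1
1^32 ≡ 1^2 = 1
34 = 32 + 2, so 1^34 ≡ 1·1 ≡ 1 (mod 79)
22·1 = 22 ≡ 22 (mod 79)
22 ≡ 22 (mod 79); signature holds.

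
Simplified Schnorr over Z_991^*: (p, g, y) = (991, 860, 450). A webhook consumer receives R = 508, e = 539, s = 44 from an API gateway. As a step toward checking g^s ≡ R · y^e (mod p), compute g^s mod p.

860^2 = 739600 ≡ 314
860^4 ≡ 314^2 = 98596 ≡ 487
860^8 ≡ 487^2 = 237169 ≡ 320
860^16 ≡ 320^2 = 102400 ≡ 327
860^32 ≡ 327^2 = 106929 ≡ 892
44 = 32 + 8 + 4, so 860^44 ≡ 892·320·487 ≡ 719 (mod 991)

719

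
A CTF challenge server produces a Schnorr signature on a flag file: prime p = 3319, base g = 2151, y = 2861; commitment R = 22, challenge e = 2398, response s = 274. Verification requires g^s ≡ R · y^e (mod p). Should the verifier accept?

g^s mod p:
2151^2 = 4626801 ≡ 115
2151^4 ≡ 115^2 = 13225 ≡ 3268
2151^8 ≡ 3268^2 = 10679824 ≡ 2601
2151^16 ≡ 2601^2 = 6765201 ≡ 1079
2151^32 ≡ 1079^2 = 1164241 ≡ 2591
2151^64 ≡ 2591^2 = 6713281 ≡ 2263
2151^128 ≡ 2263^2 = 5121169 ≡ 3271
2151^256 ≡ 3271^2 = 10699441 ≡ 2304
274 = 256 + 16 + 2, so 2151^274 ≡ 2304·1079·115 ≡ 3137 (mod 3319)
R · y^e mod p:
2861^2 = 8185321 ≡ 667
2861^4 ≡ 667^2 = 444889 ≡ 143
2861^8 ≡ 143^2 = 20449 ≡ 535
2861^16 ≡ 535^2 = 286225 ≡ 791
2861^32 ≡ 791^2 = 625681 ≡ 1709
2861^64 ≡ 1709^2 = 2920681 ≡ 3280
2861^128 ≡ 3280^2 = 10758400 ≡ 1521
2861^256 ≡ 1521^2 = 2313441 ≡ 98
2861^512 ≡ 98^2 = 9604 ≡ 2966
2861^1024 ≡ 2966^2 = 8797156 ≡ 1806
2861^2048 ≡ 1806^2 = 3261636 ≡ 2378
2398 = 2048 + 256 + 64 + 16 + 8 + 4 + 2, so 2861^2398 ≡ 2378·98·3280·791·535·143·667 ≡ 3009 (mod 3319)
22·3009 = 66198 ≡ 3137 (mod 3319)
3137 ≡ 3137 (mod 3319); signature holds.

accept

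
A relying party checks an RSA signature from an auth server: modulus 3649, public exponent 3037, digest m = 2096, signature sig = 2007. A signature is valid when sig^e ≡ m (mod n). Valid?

sig^2 ≡ 2007^2 = 4028049 ≡ 3202
sig^4 ≡ 3202^2 = 10252804 ≡ 2763
sig^8 ≡ 2763^2 = 7634169 ≡ 461
sig^16 ≡ 461^2 = 212521 ≡ 879
sig^32 ≡ 879^2 = 772641 ≡ 2702
sig^64 ≡ 2702^2 = 7300804 ≡ 2804
sig^128 ≡ 2804^2 = 7862416 ≡ 2470
sig^256 ≡ 2470^2 = 6100900 ≡ 3421
sig^512 ≡ 3421^2 = 11703241 ≡ 898
sig^1024 ≡ 898^2 = 806404 ≡ 3624
sig^2048 ≡ 3624^2 = 13133376 ≡ 625
3037 = 2048 + 512 + 256 + 128 + 64 + 16 + 8 + 4 + 1, so sig^3037 ≡ 625·898·3421·2470·2804·879·461·2763·2007 ≡ 2096 (mod 3649)
Since 2096 equals the digest 2096, verification succeeds.

yes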